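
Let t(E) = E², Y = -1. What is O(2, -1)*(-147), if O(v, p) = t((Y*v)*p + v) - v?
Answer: -2058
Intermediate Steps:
O(v, p) = (v - p*v)² - v (O(v, p) = ((-v)*p + v)² - v = (-p*v + v)² - v = (v - p*v)² - v)
O(2, -1)*(-147) = (2*(-1 + 2*(-1 - 1)²))*(-147) = (2*(-1 + 2*(-2)²))*(-147) = (2*(-1 + 2*4))*(-147) = (2*(-1 + 8))*(-147) = (2*7)*(-147) = 14*(-147) = -2058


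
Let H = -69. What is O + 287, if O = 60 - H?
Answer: 416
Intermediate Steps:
O = 129 (O = 60 - 1*(-69) = 60 + 69 = 129)
O + 287 = 129 + 287 = 416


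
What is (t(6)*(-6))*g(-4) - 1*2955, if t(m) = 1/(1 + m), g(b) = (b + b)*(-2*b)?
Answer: -20301/7 ≈ -2900.1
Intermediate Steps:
g(b) = -4*b**2 (g(b) = (2*b)*(-2*b) = -4*b**2)
(t(6)*(-6))*g(-4) - 1*2955 = (-6/(1 + 6))*(-4*(-4)**2) - 1*2955 = (-6/7)*(-4*16) - 2955 = ((1/7)*(-6))*(-64) - 2955 = -6/7*(-64) - 2955 = 384/7 - 2955 = -20301/7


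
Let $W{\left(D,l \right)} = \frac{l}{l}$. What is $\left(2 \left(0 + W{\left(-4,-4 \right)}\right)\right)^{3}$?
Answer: $8$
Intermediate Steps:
$W{\left(D,l \right)} = 1$
$\left(2 \left(0 + W{\left(-4,-4 \right)}\right)\right)^{3} = \left(2 \left(0 + 1\right)\right)^{3} = \left(2 \cdot 1\right)^{3} = 2^{3} = 8$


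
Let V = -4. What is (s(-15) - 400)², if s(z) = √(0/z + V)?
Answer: 159996 - 1600*I ≈ 1.6e+5 - 1600.0*I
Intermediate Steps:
s(z) = 2*I (s(z) = √(0/z - 4) = √(0 - 4) = √(-4) = 2*I)
(s(-15) - 400)² = (2*I - 400)² = (-400 + 2*I)²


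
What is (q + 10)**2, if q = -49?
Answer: 1521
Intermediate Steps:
(q + 10)**2 = (-49 + 10)**2 = (-39)**2 = 1521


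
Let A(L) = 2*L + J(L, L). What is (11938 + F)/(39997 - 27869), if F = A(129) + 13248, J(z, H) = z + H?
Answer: 12851/6064 ≈ 2.1192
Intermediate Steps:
J(z, H) = H + z
A(L) = 4*L (A(L) = 2*L + (L + L) = 2*L + 2*L = 4*L)
F = 13764 (F = 4*129 + 13248 = 516 + 13248 = 13764)
(11938 + F)/(39997 - 27869) = (11938 + 13764)/(39997 - 27869) = 25702/12128 = 25702*(1/12128) = 12851/6064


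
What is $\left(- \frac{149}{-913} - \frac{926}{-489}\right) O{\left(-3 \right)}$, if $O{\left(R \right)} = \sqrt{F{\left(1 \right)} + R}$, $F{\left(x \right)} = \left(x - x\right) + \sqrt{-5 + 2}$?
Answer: $\frac{918299 \sqrt{-3 + i \sqrt{3}}}{446457} \approx 0.99082 + 3.6978 i$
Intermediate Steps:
$F{\left(x \right)} = i \sqrt{3}$ ($F{\left(x \right)} = 0 + \sqrt{-3} = 0 + i \sqrt{3} = i \sqrt{3}$)
$O{\left(R \right)} = \sqrt{R + i \sqrt{3}}$ ($O{\left(R \right)} = \sqrt{i \sqrt{3} + R} = \sqrt{R + i \sqrt{3}}$)
$\left(- \frac{149}{-913} - \frac{926}{-489}\right) O{\left(-3 \right)} = \left(- \frac{149}{-913} - \frac{926}{-489}\right) \sqrt{-3 + i \sqrt{3}} = \left(\left(-149\right) \left(- \frac{1}{913}\right) - - \frac{926}{489}\right) \sqrt{-3 + i \sqrt{3}} = \left(\frac{149}{913} + \frac{926}{489}\right) \sqrt{-3 + i \sqrt{3}} = \frac{918299 \sqrt{-3 + i \sqrt{3}}}{446457}$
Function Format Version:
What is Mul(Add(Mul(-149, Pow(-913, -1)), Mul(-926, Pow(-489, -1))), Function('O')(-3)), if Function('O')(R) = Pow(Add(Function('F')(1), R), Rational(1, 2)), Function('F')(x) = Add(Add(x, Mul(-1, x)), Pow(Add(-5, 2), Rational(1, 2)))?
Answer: Mul(Rational(918299, 446457), Pow(Add(-3, Mul(I, Pow(3, Rational(1, 2)))), Rational(1, 2))) ≈ Add(0.99082, Mul(3.6978, I))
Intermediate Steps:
Function('F')(x) = Mul(I, Pow(3, Rational(1, 2))) (Function('F')(x) = Add(0, Pow(-3, Rational(1, 2))) = Add(0, Mul(I, Pow(3, Rational(1, 2)))) = Mul(I, Pow(3, Rational(1, 2))))
Function('O')(R) = Pow(Add(R, Mul(I, Pow(3, Rational(1, 2)))), Rational(1, 2)) (Function('O')(R) = Pow(Add(Mul(I, Pow(3, Rational(1, 2))), R), Rational(1, 2)) = Pow(Add(R, Mul(I, Pow(3, Rational(1, 2)))), Rational(1, 2)))
Mul(Add(Mul(-149, Pow(-913, -1)), Mul(-926, Pow(-489, -1))), Function('O')(-3)) = Mul(Add(Mul(-149, Pow(-913, -1)), Mul(-926, Pow(-489, -1))), Pow(Add(-3, Mul(I, Pow(3, Rational(1, 2)))), Rational(1, 2))) = Mul(Add(Mul(-149, Rational(-1, 913)), Mul(-926, Rational(-1, 489))), Pow(Add(-3, Mul(I, Pow(3, Rational(1, 2)))), Rational(1, 2))) = Mul(Add(Rational(149, 913), Rational(926, 489)), Pow(Add(-3, Mul(I, Pow(3, Rational(1, 2)))), Rational(1, 2))) = Mul(Rational(918299, 446457), Pow(Add(-3, Mul(I, Pow(3, Rational(1, 2)))), Rational(1, 2)))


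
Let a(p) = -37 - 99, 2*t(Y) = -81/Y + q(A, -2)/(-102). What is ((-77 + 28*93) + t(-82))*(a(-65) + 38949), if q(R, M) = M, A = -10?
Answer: 820508411333/8364 ≈ 9.8100e+7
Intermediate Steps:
t(Y) = 1/102 - 81/(2*Y) (t(Y) = (-81/Y - 2/(-102))/2 = (-81/Y - 2*(-1/102))/2 = (-81/Y + 1/51)/2 = (1/51 - 81/Y)/2 = 1/102 - 81/(2*Y))
a(p) = -136
((-77 + 28*93) + t(-82))*(a(-65) + 38949) = ((-77 + 28*93) + (1/102)*(-4131 - 82)/(-82))*(-136 + 38949) = ((-77 + 2604) + (1/102)*(-1/82)*(-4213))*38813 = (2527 + 4213/8364)*38813 = (21140041/8364)*38813 = 820508411333/8364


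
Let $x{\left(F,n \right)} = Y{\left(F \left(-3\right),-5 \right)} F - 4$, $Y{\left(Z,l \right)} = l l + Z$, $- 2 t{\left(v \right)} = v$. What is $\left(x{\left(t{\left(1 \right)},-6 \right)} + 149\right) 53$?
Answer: $\frac{27931}{4} \approx 6982.8$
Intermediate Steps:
$t{\left(v \right)} = - \frac{v}{2}$
$Y{\left(Z,l \right)} = Z + l^{2}$ ($Y{\left(Z,l \right)} = l^{2} + Z = Z + l^{2}$)
$x{\left(F,n \right)} = -4 + F \left(25 - 3 F\right)$ ($x{\left(F,n \right)} = \left(F \left(-3\right) + \left(-5\right)^{2}\right) F - 4 = \left(- 3 F + 25\right) F - 4 = \left(25 - 3 F\right) F - 4 = F \left(25 - 3 F\right) - 4 = -4 + F \left(25 - 3 F\right)$)
$\left(x{\left(t{\left(1 \right)},-6 \right)} + 149\right) 53 = \left(\left(-4 - \left(- \frac{1}{2}\right) 1 \left(-25 + 3 \left(\left(- \frac{1}{2}\right) 1\right)\right)\right) + 149\right) 53 = \left(\left(-4 - - \frac{-25 + 3 \left(- \frac{1}{2}\right)}{2}\right) + 149\right) 53 = \left(\left(-4 - - \frac{-25 - \frac{3}{2}}{2}\right) + 149\right) 53 = \left(\left(-4 - \left(- \frac{1}{2}\right) \left(- \frac{53}{2}\right)\right) + 149\right) 53 = \left(\left(-4 - \frac{53}{4}\right) + 149\right) 53 = \left(- \frac{69}{4} + 149\right) 53 = \frac{527}{4} \cdot 53 = \frac{27931}{4}$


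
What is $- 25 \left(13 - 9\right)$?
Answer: $-100$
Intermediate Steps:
$- 25 \left(13 - 9\right) = \left(-25\right) 4 = -100$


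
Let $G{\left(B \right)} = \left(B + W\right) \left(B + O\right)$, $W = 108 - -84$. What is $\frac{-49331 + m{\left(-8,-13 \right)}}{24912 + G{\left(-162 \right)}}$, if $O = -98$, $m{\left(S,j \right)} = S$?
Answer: $- \frac{49339}{17112} \approx -2.8833$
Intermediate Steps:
$W = 192$ ($W = 108 + 84 = 192$)
$G{\left(B \right)} = \left(-98 + B\right) \left(192 + B\right)$ ($G{\left(B \right)} = \left(B + 192\right) \left(B - 98\right) = \left(192 + B\right) \left(-98 + B\right) = \left(-98 + B\right) \left(192 + B\right)$)
$\frac{-49331 + m{\left(-8,-13 \right)}}{24912 + G{\left(-162 \right)}} = \frac{-49331 - 8}{24912 + \left(-18816 + \left(-162\right)^{2} + 94 \left(-162\right)\right)} = - \frac{49339}{24912 - 7800} = - \frac{49339}{17112}$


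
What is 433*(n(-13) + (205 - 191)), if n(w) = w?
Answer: 433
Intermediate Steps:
433*(n(-13) + (205 - 191)) = 433*(-13 + (205 - 191)) = 433*(-13 + 14) = 433*1 = 433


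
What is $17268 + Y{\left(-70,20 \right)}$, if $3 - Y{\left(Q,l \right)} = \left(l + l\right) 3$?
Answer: $17151$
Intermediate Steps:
$Y{\left(Q,l \right)} = 3 - 6 l$ ($Y{\left(Q,l \right)} = 3 - \left(l + l\right) 3 = 3 - 2 l 3 = 3 - 6 l$)
$17268 + Y{\left(-70,20 \right)} = 17268 + \left(3 - 120\right) = 17268 - 117 = 17151$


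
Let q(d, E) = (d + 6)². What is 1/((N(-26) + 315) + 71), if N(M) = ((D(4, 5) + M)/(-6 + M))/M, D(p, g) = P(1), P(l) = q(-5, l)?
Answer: 832/321127 ≈ 0.0025909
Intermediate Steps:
q(d, E) = (6 + d)²
P(l) = 1 (P(l) = (6 - 5)² = 1² = 1)
D(p, g) = 1
N(M) = (1 + M)/(M*(-6 + M)) (N(M) = ((1 + M)/(-6 + M))/M = (1 + M)/(M*(-6 + M)))
1/((N(-26) + 315) + 71) = 1/(((1 - 26)/((-26)*(-6 - 26)) + 315) + 71) = 1/((-1/26*(-25)/(-32) + 315) + 71) = 1/((-1/26*(-1/32)*(-25) + 315) + 71) = 1/((-25/832 + 315) + 71) = 1/(262055/832 + 71) = 1/(321127/832) = 832/321127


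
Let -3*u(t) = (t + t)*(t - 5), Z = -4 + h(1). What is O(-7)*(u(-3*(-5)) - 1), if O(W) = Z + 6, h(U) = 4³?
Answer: -6666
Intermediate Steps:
h(U) = 64
Z = 60 (Z = -4 + 64 = 60)
u(t) = -2*t*(-5 + t)/3 (u(t) = -(t + t)*(t - 5)/3 = -2*t*(-5 + t)/3)
O(W) = 66 (O(W) = 60 + 6 = 66)
O(-7)*(u(-3*(-5)) - 1) = 66*(2*(-3*(-5))*(5 - (-3)*(-5))/3 - 1) = 66*((⅔)*15*(5 - 1*15) - 1) = 66*((⅔)*15*(5 - 15) - 1) = 66*((⅔)*15*(-10) - 1) = 66*(-100 - 1) = 66*(-101) = -6666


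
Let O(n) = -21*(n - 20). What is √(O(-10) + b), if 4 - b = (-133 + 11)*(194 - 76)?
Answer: 3*√1670 ≈ 122.60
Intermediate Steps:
O(n) = 420 - 21*n (O(n) = -21*(-20 + n) = 420 - 21*n)
b = 14400 (b = 4 - (-133 + 11)*(194 - 76) = 4 - (-122)*118 = 4 - 1*(-14396) = 4 + 14396 = 14400)
√(O(-10) + b) = √((420 - 21*(-10)) + 14400) = √((420 + 210) + 14400) = √(630 + 14400) = √15030 = 3*√1670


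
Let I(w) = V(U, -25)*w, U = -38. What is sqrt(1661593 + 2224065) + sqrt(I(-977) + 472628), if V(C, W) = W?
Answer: sqrt(497053) + sqrt(3885658) ≈ 2676.2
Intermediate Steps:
I(w) = -25*w
sqrt(1661593 + 2224065) + sqrt(I(-977) + 472628) = sqrt(1661593 + 2224065) + sqrt(-25*(-977) + 472628) = sqrt(3885658) + sqrt(24425 + 472628) = sqrt(3885658) + sqrt(497053) = sqrt(497053) + sqrt(3885658)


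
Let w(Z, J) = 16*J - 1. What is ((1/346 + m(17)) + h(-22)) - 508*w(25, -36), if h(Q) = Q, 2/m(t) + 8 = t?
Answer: 912695417/3114 ≈ 2.9309e+5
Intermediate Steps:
m(t) = 2/(-8 + t)
w(Z, J) = -1 + 16*J
((1/346 + m(17)) + h(-22)) - 508*w(25, -36) = ((1/346 + 2/(-8 + 17)) - 22) - 508*(-1 + 16*(-36)) = ((1/346 + 2/9) - 22) - 508*(-1 - 576) = ((1/346 + 2*(⅑)) - 22) - 508*(-577) = ((1/346 + 2/9) - 22) + 293116 = (701/3114 - 22) + 293116 = -67807/3114 + 293116 = 912695417/3114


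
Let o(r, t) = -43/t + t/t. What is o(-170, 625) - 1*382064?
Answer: -238789418/625 ≈ -3.8206e+5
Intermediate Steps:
o(r, t) = 1 - 43/t (o(r, t) = -43/t + 1 = 1 - 43/t)
o(-170, 625) - 1*382064 = (-43 + 625)/625 - 1*382064 = (1/625)*582 - 382064 = 582/625 - 382064 = -238789418/625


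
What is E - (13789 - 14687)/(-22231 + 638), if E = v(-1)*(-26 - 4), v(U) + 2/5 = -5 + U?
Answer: 4144958/21593 ≈ 191.96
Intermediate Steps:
v(U) = -27/5 + U (v(U) = -⅖ + (-5 + U) = -27/5 + U)
E = 192 (E = (-27/5 - 1)*(-26 - 4) = -32/5*(-30) = 192)
E - (13789 - 14687)/(-22231 + 638) = 192 - (13789 - 14687)/(-22231 + 638) = 192 - (-898)/(-21593) = 192 - (-898)*(-1)/21593 = 192 - 1*898/21593 = 192 - 898/21593 = 4144958/21593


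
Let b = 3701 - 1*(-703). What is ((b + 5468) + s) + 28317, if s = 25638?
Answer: 63827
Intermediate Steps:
b = 4404 (b = 3701 + 703 = 4404)
((b + 5468) + s) + 28317 = ((4404 + 5468) + 25638) + 28317 = (9872 + 25638) + 28317 = 35510 + 28317 = 63827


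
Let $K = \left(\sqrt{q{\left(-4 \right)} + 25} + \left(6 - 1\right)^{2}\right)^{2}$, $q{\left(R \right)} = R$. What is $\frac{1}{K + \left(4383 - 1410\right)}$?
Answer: $\frac{517}{1863523} - \frac{50 \sqrt{21}}{13044661} \approx 0.00025987$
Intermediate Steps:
$K = \left(25 + \sqrt{21}\right)^{2}$ ($K = \left(\sqrt{-4 + 25} + \left(6 - 1\right)^{2}\right)^{2} = \left(\sqrt{21} + 5^{2}\right)^{2} = \left(\sqrt{21} + 25\right)^{2} = \left(25 + \sqrt{21}\right)^{2} \approx 875.13$)
$\frac{1}{K + \left(4383 - 1410\right)} = \frac{1}{\left(25 + \sqrt{21}\right)^{2} + \left(4383 - 1410\right)} = \frac{1}{\left(25 + \sqrt{21}\right)^{2} + 2973} = \frac{1}{2973 + \left(25 + \sqrt{21}\right)^{2}}$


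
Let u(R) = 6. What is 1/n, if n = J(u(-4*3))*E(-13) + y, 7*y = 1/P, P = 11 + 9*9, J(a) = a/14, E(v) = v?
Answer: -644/3587 ≈ -0.17954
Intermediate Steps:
J(a) = a/14 (J(a) = a*(1/14) = a/14)
P = 92 (P = 11 + 81 = 92)
y = 1/644 (y = (1/7)/92 = (1/7)*(1/92) = 1/644 ≈ 0.0015528)
n = -3587/644 (n = ((1/14)*6)*(-13) + 1/644 = (3/7)*(-13) + 1/644 = -39/7 + 1/644 = -3587/644 ≈ -5.5699)
1/n = 1/(-3587/644) = -644/3587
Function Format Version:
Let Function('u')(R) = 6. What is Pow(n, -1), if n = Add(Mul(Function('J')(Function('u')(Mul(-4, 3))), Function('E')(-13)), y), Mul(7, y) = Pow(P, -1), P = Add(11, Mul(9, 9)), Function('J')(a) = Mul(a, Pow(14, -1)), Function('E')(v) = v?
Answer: Rational(-644, 3587) ≈ -0.17954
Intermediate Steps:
Function('J')(a) = Mul(Rational(1, 14), a) (Function('J')(a) = Mul(a, Rational(1, 14)) = Mul(Rational(1, 14), a))
P = 92 (P = Add(11, 81) = 92)
y = Rational(1, 644) (y = Mul(Rational(1, 7), Pow(92, -1)) = Mul(Rational(1, 7), Rational(1, 92)) = Rational(1, 644) ≈ 0.0015528)
n = Rational(-3587, 644) (n = Add(Mul(Mul(Rational(1, 14), 6), -13), Rational(1, 644)) = Add(Mul(Rational(3, 7), -13), Rational(1, 644)) = Add(Rational(-39, 7), Rational(1, 644)) = Rational(-3587, 644) ≈ -5.5699)
Pow(n, -1) = Pow(Rational(-3587, 644), -1) = Rational(-644, 3587)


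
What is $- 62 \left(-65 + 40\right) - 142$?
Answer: $1408$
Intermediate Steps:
$- 62 \left(-65 + 40\right) - 142 = \left(-62\right) \left(-25\right) - 142 = 1550 - 142 = 1408$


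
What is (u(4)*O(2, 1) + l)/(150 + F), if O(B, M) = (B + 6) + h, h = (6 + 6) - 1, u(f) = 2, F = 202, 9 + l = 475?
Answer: 63/44 ≈ 1.4318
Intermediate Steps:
l = 466 (l = -9 + 475 = 466)
h = 11 (h = 12 - 1 = 11)
O(B, M) = 17 + B (O(B, M) = (B + 6) + 11 = (6 + B) + 11 = 17 + B)
(u(4)*O(2, 1) + l)/(150 + F) = (2*(17 + 2) + 466)/(150 + 202) = (2*19 + 466)/352 = (38 + 466)*(1/352) = 504*(1/352) = 63/44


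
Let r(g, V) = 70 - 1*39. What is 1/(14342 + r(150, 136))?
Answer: 1/14373 ≈ 6.9575e-5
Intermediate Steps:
r(g, V) = 31 (r(g, V) = 70 - 39 = 31)
1/(14342 + r(150, 136)) = 1/(14342 + 31) = 1/14373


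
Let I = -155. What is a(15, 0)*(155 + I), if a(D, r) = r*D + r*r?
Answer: 0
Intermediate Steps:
a(D, r) = r**2 + D*r (a(D, r) = D*r + r**2 = r**2 + D*r)
a(15, 0)*(155 + I) = (0*(15 + 0))*(155 - 155) = (0*15)*0 = 0*0 = 0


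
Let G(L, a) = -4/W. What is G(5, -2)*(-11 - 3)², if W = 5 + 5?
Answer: -392/5 ≈ -78.400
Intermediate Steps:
W = 10
G(L, a) = -⅖ (G(L, a) = -4/10 = -4*⅒ = -⅖)
G(5, -2)*(-11 - 3)² = -2*(-11 - 3)²/5 = -⅖*(-14)² = -⅖*196 = -392/5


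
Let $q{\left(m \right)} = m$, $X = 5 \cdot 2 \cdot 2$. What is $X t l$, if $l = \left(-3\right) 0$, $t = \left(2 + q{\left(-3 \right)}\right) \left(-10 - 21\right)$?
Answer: $0$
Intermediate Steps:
$X = 20$ ($X = 10 \cdot 2 = 20$)
$t = 31$ ($t = \left(2 - 3\right) \left(-10 - 21\right) = \left(-1\right) \left(-31\right) = 31$)
$l = 0$
$X t l = 20 \cdot 31 \cdot 0 = 620 \cdot 0 = 0$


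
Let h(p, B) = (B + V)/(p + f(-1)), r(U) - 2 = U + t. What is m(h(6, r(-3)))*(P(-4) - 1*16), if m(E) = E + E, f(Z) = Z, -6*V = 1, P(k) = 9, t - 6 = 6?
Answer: -91/3 ≈ -30.333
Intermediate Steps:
t = 12 (t = 6 + 6 = 12)
V = -⅙ (V = -⅙*1 = -⅙ ≈ -0.16667)
r(U) = 14 + U (r(U) = 2 + (U + 12) = 2 + (12 + U) = 14 + U)
h(p, B) = (-⅙ + B)/(-1 + p) (h(p, B) = (B - ⅙)/(p - 1) = (-⅙ + B)/(-1 + p))
m(E) = 2*E
m(h(6, r(-3)))*(P(-4) - 1*16) = (2*((-⅙ + (14 - 3))/(-1 + 6)))*(9 - 1*16) = (2*((-⅙ + 11)/5))*(9 - 16) = (2*((⅕)*(65/6)))*(-7) = (2*(13/6))*(-7) = (13/3)*(-7) = -91/3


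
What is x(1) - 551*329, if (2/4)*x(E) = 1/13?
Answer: -2356625/13 ≈ -1.8128e+5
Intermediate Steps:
x(E) = 2/13
x(1) - 551*329 = 2/13 - 551*329 = 2/13 - 181279 = -2356625/13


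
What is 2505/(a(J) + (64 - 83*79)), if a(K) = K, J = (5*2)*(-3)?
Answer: -2505/6523 ≈ -0.38403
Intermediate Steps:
J = -30 (J = 10*(-3) = -30)
2505/(a(J) + (64 - 83*79)) = 2505/(-30 + (64 - 83*79)) = 2505/(-30 + (64 - 6557)) = 2505/(-30 - 6493) = 2505/(-6523) = 2505*(-1/6523) = -2505/6523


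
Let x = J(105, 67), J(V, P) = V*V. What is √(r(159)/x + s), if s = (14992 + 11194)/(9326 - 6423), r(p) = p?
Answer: √839437944981/304815 ≈ 3.0058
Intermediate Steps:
J(V, P) = V²
s = 26186/2903 ≈ 9.0203
x = 11025 (x = 105² = 11025)
√(r(159)/x + s) = √(159/11025 + 26186/2903) = √(159*(1/11025) + 26186/2903) = √(53/3675 + 26186/2903) = √(96387409/10668525) = √839437944981/304815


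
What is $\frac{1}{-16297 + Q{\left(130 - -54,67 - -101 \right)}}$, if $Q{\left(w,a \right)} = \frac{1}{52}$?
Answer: $- \frac{52}{847443} \approx -6.1361 \cdot 10^{-5}$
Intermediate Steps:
$Q{\left(w,a \right)} = \frac{1}{52}$
$\frac{1}{-16297 + Q{\left(130 - -54,67 - -101 \right)}} = \frac{1}{-16297 + \frac{1}{52}} = \frac{1}{- \frac{847443}{52}} = - \frac{52}{847443}$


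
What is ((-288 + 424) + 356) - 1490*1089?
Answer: -1622118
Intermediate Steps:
((-288 + 424) + 356) - 1490*1089 = (136 + 356) - 1622610 = 492 - 1622610 = -1622118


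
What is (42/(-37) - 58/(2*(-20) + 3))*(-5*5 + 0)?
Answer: -400/37 ≈ -10.811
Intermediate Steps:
(42/(-37) - 58/(2*(-20) + 3))*(-5*5 + 0) = (42*(-1/37) - 58/(-40 + 3))*(-25 + 0) = (-42/37 - 58/(-37))*(-25) = (-42/37 - 58*(-1/37))*(-25) = (-42/37 + 58/37)*(-25) = (16/37)*(-25) = -400/37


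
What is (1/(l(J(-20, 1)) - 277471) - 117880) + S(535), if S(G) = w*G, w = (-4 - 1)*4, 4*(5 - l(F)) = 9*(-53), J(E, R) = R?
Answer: -142644980464/1109387 ≈ -1.2858e+5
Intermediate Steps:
l(F) = 497/4 (l(F) = 5 - 9*(-53)/4 = 5 - 1/4*(-477) = 5 + 477/4 = 497/4)
w = -20 (w = -5*4 = -20)
S(G) = -20*G
(1/(l(J(-20, 1)) - 277471) - 117880) + S(535) = (1/(497/4 - 277471) - 117880) - 20*535 = (1/(-1109387/4) - 117880) - 10700 = (-4/1109387 - 117880) - 10700 = -130774539564/1109387 - 10700 = -142644980464/1109387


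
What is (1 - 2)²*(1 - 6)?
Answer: -5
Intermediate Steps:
(1 - 2)²*(1 - 6) = (-1)²*(-5) = 1*(-5) = -5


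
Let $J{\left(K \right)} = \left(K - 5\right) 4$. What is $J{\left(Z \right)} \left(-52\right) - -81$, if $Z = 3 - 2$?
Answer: $913$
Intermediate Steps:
$Z = 1$ ($Z = 3 - 2 = 1$)
$J{\left(K \right)} = -20 + 4 K$ ($J{\left(K \right)} = \left(-5 + K\right) 4 = -20 + 4 K$)
$J{\left(Z \right)} \left(-52\right) - -81 = \left(-20 + 4 \cdot 1\right) \left(-52\right) - -81 = \left(-20 + 4\right) \left(-52\right) + 81 = \left(-16\right) \left(-52\right) + 81 = 832 + 81 = 913$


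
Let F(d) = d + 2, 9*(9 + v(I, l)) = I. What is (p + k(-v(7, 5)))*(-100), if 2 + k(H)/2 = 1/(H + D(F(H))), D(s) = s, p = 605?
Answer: -4989200/83 ≈ -60111.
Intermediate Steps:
v(I, l) = -9 + I/9
F(d) = 2 + d
k(H) = -4 + 2/(2 + 2*H) (k(H) = -4 + 2/(H + (2 + H)) = -4 + 2/(2 + 2*H))
(p + k(-v(7, 5)))*(-100) = (605 + (-3 - (-4)*(-9 + (⅑)*7))/(1 - (-9 + (⅑)*7)))*(-100) = (605 + (-3 - (-4)*(-9 + 7/9))/(1 - (-9 + 7/9)))*(-100) = (605 + (-3 - (-4)*(-74)/9)/(1 - 1*(-74/9)))*(-100) = (605 + (-3 - 4*74/9)/(1 + 74/9))*(-100) = (605 + (-3 - 296/9)/(83/9))*(-100) = (605 + (9/83)*(-323/9))*(-100) = (605 - 323/83)*(-100) = (49892/83)*(-100) = -4989200/83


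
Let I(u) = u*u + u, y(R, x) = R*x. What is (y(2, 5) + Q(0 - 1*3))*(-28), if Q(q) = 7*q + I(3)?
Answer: -28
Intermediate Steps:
I(u) = u + u² (I(u) = u² + u = u + u²)
Q(q) = 12 + 7*q (Q(q) = 7*q + 3*(1 + 3) = 7*q + 3*4 = 7*q + 12 = 12 + 7*q)
(y(2, 5) + Q(0 - 1*3))*(-28) = (2*5 + (12 + 7*(0 - 1*3)))*(-28) = (10 + (12 + 7*(0 - 3)))*(-28) = (10 + (12 + 7*(-3)))*(-28) = (10 + (12 - 21))*(-28) = (10 - 9)*(-28) = 1*(-28) = -28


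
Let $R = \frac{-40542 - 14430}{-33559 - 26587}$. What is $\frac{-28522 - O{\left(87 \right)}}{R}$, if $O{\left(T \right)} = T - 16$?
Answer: $- \frac{31847307}{1018} \approx -31284.0$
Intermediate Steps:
$O{\left(T \right)} = -16 + T$
$R = \frac{27486}{30073}$ ($R = - \frac{54972}{-60146} = \left(-54972\right) \left(- \frac{1}{60146}\right) = \frac{27486}{30073} \approx 0.91398$)
$\frac{-28522 - O{\left(87 \right)}}{R} = \frac{-28522 - \left(-16 + 87\right)}{\frac{27486}{30073}} = \left(-28522 - 71\right) \frac{30073}{27486} = \left(-28593\right) \frac{30073}{27486} = - \frac{31847307}{1018}$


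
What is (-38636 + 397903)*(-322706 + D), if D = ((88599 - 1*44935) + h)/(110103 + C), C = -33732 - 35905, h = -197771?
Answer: -4691586954929501/40466 ≈ -1.1594e+11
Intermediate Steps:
C = -69637
D = -154107/40466 (D = ((88599 - 1*44935) - 197771)/(110103 - 69637) = ((88599 - 44935) - 197771)/40466 = (43664 - 197771)*(1/40466) = -154107*1/40466 = -154107/40466 ≈ -3.8083)
(-38636 + 397903)*(-322706 + D) = (-38636 + 397903)*(-322706 - 154107/40466) = 359267*(-13058775103/40466) = -4691586954929501/40466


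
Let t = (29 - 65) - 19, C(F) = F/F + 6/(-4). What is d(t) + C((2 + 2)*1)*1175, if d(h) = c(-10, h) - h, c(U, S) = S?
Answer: -1175/2 ≈ -587.50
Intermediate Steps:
C(F) = -½ (C(F) = 1 + 6*(-¼) = 1 - 3/2 = -½)
t = -55 (t = -36 - 19 = -55)
d(h) = 0 (d(h) = h - h = 0)
d(t) + C((2 + 2)*1)*1175 = 0 - ½*1175 = 0 - 1175/2 = -1175/2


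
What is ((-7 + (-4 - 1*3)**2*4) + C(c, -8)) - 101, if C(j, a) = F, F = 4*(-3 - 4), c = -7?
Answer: 60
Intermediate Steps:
F = -28 (F = 4*(-7) = -28)
C(j, a) = -28
((-7 + (-4 - 1*3)**2*4) + C(c, -8)) - 101 = ((-7 + (-4 - 1*3)**2*4) - 28) - 101 = ((-7 + (-4 - 3)**2*4) - 28) - 101 = ((-7 + (-7)**2*4) - 28) - 101 = ((-7 + 49*4) - 28) - 101 = ((-7 + 196) - 28) - 101 = (189 - 28) - 101 = 161 - 101 = 60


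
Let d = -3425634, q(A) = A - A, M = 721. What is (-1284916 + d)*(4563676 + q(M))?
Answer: -21497423981800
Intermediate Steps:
q(A) = 0
(-1284916 + d)*(4563676 + q(M)) = (-1284916 - 3425634)*(4563676 + 0) = -4710550*4563676 = -21497423981800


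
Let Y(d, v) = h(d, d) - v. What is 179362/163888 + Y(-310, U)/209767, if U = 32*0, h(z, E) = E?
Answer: 18786711687/17189147048 ≈ 1.0929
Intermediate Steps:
U = 0
Y(d, v) = d - v
179362/163888 + Y(-310, U)/209767 = 179362/163888 + (-310 - 1*0)/209767 = 179362*(1/163888) + (-310 + 0)*(1/209767) = 89681/81944 - 310*1/209767 = 89681/81944 - 310/209767 = 18786711687/17189147048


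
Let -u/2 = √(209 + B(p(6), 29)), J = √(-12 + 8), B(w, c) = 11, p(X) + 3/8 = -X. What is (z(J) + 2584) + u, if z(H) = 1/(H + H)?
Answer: 2584 - 4*√55 - I/4 ≈ 2554.3 - 0.25*I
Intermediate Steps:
p(X) = -3/8 - X
J = 2*I (J = √(-4) = 2*I ≈ 2.0*I)
u = -4*√55 (u = -2*√(209 + 11) = -4*√55 ≈ -29.665)
z(H) = 1/(2*H)
(z(J) + 2584) + u = (1/(2*((2*I))) + 2584) - 4*√55 = ((-I/2)/2 + 2584) - 4*√55 = (-I/4 + 2584) - 4*√55 = (2584 - I/4) - 4*√55 = 2584 - 4*√55 - I/4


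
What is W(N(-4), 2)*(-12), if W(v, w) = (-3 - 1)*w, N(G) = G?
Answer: 96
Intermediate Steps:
W(v, w) = -4*w
W(N(-4), 2)*(-12) = -4*2*(-12) = -8*(-12) = 96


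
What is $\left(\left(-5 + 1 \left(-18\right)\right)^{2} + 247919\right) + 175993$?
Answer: $424441$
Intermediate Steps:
$\left(\left(-5 + 1 \left(-18\right)\right)^{2} + 247919\right) + 175993 = \left(\left(-5 - 18\right)^{2} + 247919\right) + 175993 = \left(\left(-23\right)^{2} + 247919\right) + 175993 = \left(529 + 247919\right) + 175993 = 248448 + 175993 = 424441$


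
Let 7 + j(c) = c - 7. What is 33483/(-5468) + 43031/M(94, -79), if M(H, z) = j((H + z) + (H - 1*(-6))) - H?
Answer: 235059127/38276 ≈ 6141.2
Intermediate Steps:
j(c) = -14 + c (j(c) = -7 + (c - 7) = -7 + (-7 + c) = -14 + c)
M(H, z) = -8 + H + z (M(H, z) = (-14 + ((H + z) + (H - 1*(-6)))) - H = (-14 + ((H + z) + (H + 6))) - H = (-14 + ((H + z) + (6 + H))) - H = (-14 + (6 + z + 2*H)) - H = (-8 + z + 2*H) - H = -8 + H + z)
33483/(-5468) + 43031/M(94, -79) = 33483/(-5468) + 43031/(-8 + 94 - 79) = 33483*(-1/5468) + 43031/7 = -33483/5468 + 43031*(⅐) = -33483/5468 + 43031/7 = 235059127/38276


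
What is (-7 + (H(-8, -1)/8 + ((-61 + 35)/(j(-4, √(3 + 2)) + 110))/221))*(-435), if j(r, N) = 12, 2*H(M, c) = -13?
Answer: 56393835/16592 ≈ 3398.9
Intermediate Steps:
H(M, c) = -13/2 (H(M, c) = (½)*(-13) = -13/2)
(-7 + (H(-8, -1)/8 + ((-61 + 35)/(j(-4, √(3 + 2)) + 110))/221))*(-435) = (-7 + (-13/2/8 + ((-61 + 35)/(12 + 110))/221))*(-435) = (-7 + (-13/2*⅛ - 26/122*(1/221)))*(-435) = (-7 + (-13/16 - 26*1/122*(1/221)))*(-435) = (-7 + (-13/16 - 13/61*1/221))*(-435) = (-7 + (-13/16 - 1/1037))*(-435) = (-7 - 13497/16592)*(-435) = -129641/16592*(-435) = 56393835/16592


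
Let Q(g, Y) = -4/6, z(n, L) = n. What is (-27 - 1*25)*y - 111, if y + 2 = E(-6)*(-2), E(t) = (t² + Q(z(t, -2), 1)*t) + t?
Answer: 3529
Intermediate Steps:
Q(g, Y) = -⅔ (Q(g, Y) = -4*⅙ = -⅔)
E(t) = t² + t/3 (E(t) = (t² - 2*t/3) + t = t² + t/3)
y = -70 (y = -2 - 6*(⅓ - 6)*(-2) = -2 - 6*(-17/3)*(-2) = -2 + 34*(-2) = -2 - 68 = -70)
(-27 - 1*25)*y - 111 = (-27 - 1*25)*(-70) - 111 = (-27 - 25)*(-70) - 111 = -52*(-70) - 111 = 3640 - 111 = 3529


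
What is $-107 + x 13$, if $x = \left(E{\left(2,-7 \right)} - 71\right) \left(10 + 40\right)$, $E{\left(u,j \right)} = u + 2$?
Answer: $-43657$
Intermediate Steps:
$E{\left(u,j \right)} = 2 + u$
$x = -3350$ ($x = \left(\left(2 + 2\right) - 71\right) \left(10 + 40\right) = \left(4 - 71\right) 50 = \left(-67\right) 50 = -3350$)
$-107 + x 13 = -107 - 43550 = -43657$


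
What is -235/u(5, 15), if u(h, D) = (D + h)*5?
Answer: -47/20 ≈ -2.3500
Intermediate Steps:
u(h, D) = 5*D + 5*h
-235/u(5, 15) = -235/(5*15 + 5*5) = -235/(75 + 25) = -235/100 = -235*1/100 = -47/20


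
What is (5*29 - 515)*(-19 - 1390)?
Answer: 521330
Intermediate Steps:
(5*29 - 515)*(-19 - 1390) = (145 - 515)*(-1409) = -370*(-1409) = 521330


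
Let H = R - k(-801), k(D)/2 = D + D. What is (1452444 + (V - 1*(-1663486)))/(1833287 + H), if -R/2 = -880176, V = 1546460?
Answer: 4662390/3596843 ≈ 1.2962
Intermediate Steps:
R = 1760352 (R = -2*(-880176) = 1760352)
k(D) = 4*D (k(D) = 2*(D + D) = 2*(2*D) = 4*D)
H = 1763556 (H = 1760352 - 4*(-801) = 1760352 - 1*(-3204) = 1760352 + 3204 = 1763556)
(1452444 + (V - 1*(-1663486)))/(1833287 + H) = (1452444 + (1546460 - 1*(-1663486)))/(1833287 + 1763556) = (1452444 + (1546460 + 1663486))/3596843 = (1452444 + 3209946)*(1/3596843) = 4662390*(1/3596843) = 4662390/3596843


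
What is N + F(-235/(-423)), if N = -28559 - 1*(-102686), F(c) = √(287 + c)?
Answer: 74127 + 2*√647/3 ≈ 74144.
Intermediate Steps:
N = 74127 (N = -28559 + 102686 = 74127)
N + F(-235/(-423)) = 74127 + √(287 - 235/(-423)) = 74127 + √(287 - 235*(-1/423)) = 74127 + √(287 + 5/9) = 74127 + √(2588/9) = 74127 + 2*√647/3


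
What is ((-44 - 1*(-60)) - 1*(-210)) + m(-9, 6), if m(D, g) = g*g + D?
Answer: 253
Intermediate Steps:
m(D, g) = D + g² (m(D, g) = g² + D = D + g²)
((-44 - 1*(-60)) - 1*(-210)) + m(-9, 6) = ((-44 - 1*(-60)) - 1*(-210)) + (-9 + 6²) = ((-44 + 60) + 210) + (-9 + 36) = (16 + 210) + 27 = 226 + 27 = 253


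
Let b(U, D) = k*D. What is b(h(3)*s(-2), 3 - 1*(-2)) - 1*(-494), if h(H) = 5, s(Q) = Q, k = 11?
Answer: 549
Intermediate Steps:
b(U, D) = 11*D
b(h(3)*s(-2), 3 - 1*(-2)) - 1*(-494) = 11*(3 - 1*(-2)) - 1*(-494) = 11*(3 + 2) + 494 = 11*5 + 494 = 55 + 494 = 549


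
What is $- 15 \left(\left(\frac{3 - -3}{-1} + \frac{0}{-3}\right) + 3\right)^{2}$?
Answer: $-135$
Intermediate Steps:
$- 15 \left(\left(\frac{3 - -3}{-1} + \frac{0}{-3}\right) + 3\right)^{2} = - 15 \left(\left(\left(3 + 3\right) \left(-1\right) + 0 \left(- \frac{1}{3}\right)\right) + 3\right)^{2} = - 15 \left(\left(6 \left(-1\right) + 0\right) + 3\right)^{2} = - 15 \left(\left(-6 + 0\right) + 3\right)^{2} = - 15 \left(-6 + 3\right)^{2} = - 15 \left(-3\right)^{2} = \left(-15\right) 9 = -135$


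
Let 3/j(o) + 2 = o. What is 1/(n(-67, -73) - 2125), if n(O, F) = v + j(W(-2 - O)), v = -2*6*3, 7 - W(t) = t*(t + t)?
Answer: -2815/6083216 ≈ -0.00046275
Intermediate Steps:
W(t) = 7 - 2*t² (W(t) = 7 - t*(t + t) = 7 - t*2*t = 7 - 2*t²)
v = -36 (v = -12*3 = -36)
j(o) = 3/(-2 + o)
n(O, F) = -36 + 3/(5 - 2*(-2 - O)²) (n(O, F) = -36 + 3/(-2 + (7 - 2*(-2 - O)²)) = -36 + 3/(5 - 2*(-2 - O)²))
1/(n(-67, -73) - 2125) = 1/(3*(59 - 24*(2 - 67)²)/(-5 + 2*(2 - 67)²) - 2125) = 1/(3*(59 - 24*(-65)²)/(-5 + 2*(-65)²) - 2125) = 1/(3*(59 - 24*4225)/(-5 + 2*4225) - 2125) = 1/(3*(59 - 101400)/(-5 + 8450) - 2125) = 1/(3*(-101341)/8445 - 2125) = 1/(3*(1/8445)*(-101341) - 2125) = 1/(-101341/2815 - 2125) = 1/(-6083216/2815) = -2815/6083216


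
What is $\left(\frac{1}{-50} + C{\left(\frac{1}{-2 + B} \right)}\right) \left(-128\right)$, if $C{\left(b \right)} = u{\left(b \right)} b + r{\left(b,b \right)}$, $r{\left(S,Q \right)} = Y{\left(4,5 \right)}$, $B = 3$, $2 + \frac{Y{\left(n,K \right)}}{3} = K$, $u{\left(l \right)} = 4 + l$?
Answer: $- \frac{44736}{25} \approx -1789.4$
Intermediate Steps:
$Y{\left(n,K \right)} = -6 + 3 K$
$r{\left(S,Q \right)} = 9$ ($r{\left(S,Q \right)} = -6 + 3 \cdot 5 = -6 + 15 = 9$)
$C{\left(b \right)} = 9 + b \left(4 + b\right)$ ($C{\left(b \right)} = \left(4 + b\right) b + 9 = b \left(4 + b\right) + 9 = 9 + b \left(4 + b\right)$)
$\left(\frac{1}{-50} + C{\left(\frac{1}{-2 + B} \right)}\right) \left(-128\right) = \left(\frac{1}{-50} + \left(9 + \frac{4 + \frac{1}{-2 + 3}}{-2 + 3}\right)\right) \left(-128\right) = \left(- \frac{1}{50} + \left(9 + \frac{4 + 1^{-1}}{1}\right)\right) \left(-128\right) = \left(- \frac{1}{50} + \left(9 + 1 \left(4 + 1\right)\right)\right) \left(-128\right) = \left(- \frac{1}{50} + \left(9 + 1 \cdot 5\right)\right) \left(-128\right) = \left(- \frac{1}{50} + \left(9 + 5\right)\right) \left(-128\right) = \left(- \frac{1}{50} + 14\right) \left(-128\right) = \frac{699}{50} \left(-128\right) = - \frac{44736}{25}$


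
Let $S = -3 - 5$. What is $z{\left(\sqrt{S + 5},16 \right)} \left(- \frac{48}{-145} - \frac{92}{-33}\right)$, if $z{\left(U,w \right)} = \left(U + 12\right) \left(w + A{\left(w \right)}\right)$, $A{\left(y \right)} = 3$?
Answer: $\frac{1134224}{1595} + \frac{283556 i \sqrt{3}}{4785} \approx 711.11 + 102.64 i$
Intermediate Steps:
$S = -8$ ($S = -3 - 5 = -8$)
$z{\left(U,w \right)} = \left(3 + w\right) \left(12 + U\right)$ ($z{\left(U,w \right)} = \left(U + 12\right) \left(w + 3\right) = \left(12 + U\right) \left(3 + w\right) = \left(3 + w\right) \left(12 + U\right)$)
$z{\left(\sqrt{S + 5},16 \right)} \left(- \frac{48}{-145} - \frac{92}{-33}\right) = \left(36 + 3 \sqrt{-8 + 5} + 12 \cdot 16 + \sqrt{-8 + 5} \cdot 16\right) \left(- \frac{48}{-145} - \frac{92}{-33}\right) = \left(36 + 3 \sqrt{-3} + 192 + \sqrt{-3} \cdot 16\right) \left(\left(-48\right) \left(- \frac{1}{145}\right) - - \frac{92}{33}\right) = \left(36 + 3 i \sqrt{3} + 192 + i \sqrt{3} \cdot 16\right) \left(\frac{48}{145} + \frac{92}{33}\right) = \left(36 + 3 i \sqrt{3} + 192 + 16 i \sqrt{3}\right) \frac{14924}{4785} = \left(228 + 19 i \sqrt{3}\right) \frac{14924}{4785} = \frac{1134224}{1595} + \frac{283556 i \sqrt{3}}{4785}$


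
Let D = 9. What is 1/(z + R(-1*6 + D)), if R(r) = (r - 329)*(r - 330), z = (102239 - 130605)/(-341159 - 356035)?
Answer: 348597/37161151577 ≈ 9.3807e-6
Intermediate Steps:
z = 14183/348597 (z = -28366/(-697194) = -28366*(-1/697194) = 14183/348597 ≈ 0.040686)
R(r) = (-330 + r)*(-329 + r) (R(r) = (-329 + r)*(-330 + r) = (-330 + r)*(-329 + r))
1/(z + R(-1*6 + D)) = 1/(14183/348597 + (108570 + (-1*6 + 9)² - 659*(-1*6 + 9))) = 1/(14183/348597 + (108570 + (-6 + 9)² - 659*(-6 + 9))) = 1/(14183/348597 + (108570 + 3² - 659*3)) = 1/(14183/348597 + (108570 + 9 - 1977)) = 1/(14183/348597 + 106602) = 1/(37161151577/348597) = 348597/37161151577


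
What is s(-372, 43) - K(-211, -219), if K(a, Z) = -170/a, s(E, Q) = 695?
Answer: 146475/211 ≈ 694.19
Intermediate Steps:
s(-372, 43) - K(-211, -219) = 695 - (-170)/(-211) = 695 - (-170)*(-1)/211 = 695 - 1*170/211 = 695 - 170/211 = 146475/211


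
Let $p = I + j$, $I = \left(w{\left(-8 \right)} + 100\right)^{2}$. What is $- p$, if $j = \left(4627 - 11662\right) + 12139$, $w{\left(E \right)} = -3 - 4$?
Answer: $-13753$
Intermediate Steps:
$w{\left(E \right)} = -7$ ($w{\left(E \right)} = -3 - 4 = -7$)
$I = 8649$ ($I = \left(-7 + 100\right)^{2} = 93^{2} = 8649$)
$j = 5104$ ($j = -7035 + 12139 = 5104$)
$p = 13753$ ($p = 8649 + 5104 = 13753$)
$- p = \left(-1\right) 13753 = -13753$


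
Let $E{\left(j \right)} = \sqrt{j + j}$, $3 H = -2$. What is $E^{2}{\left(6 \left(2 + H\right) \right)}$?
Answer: $16$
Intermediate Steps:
$H = - \frac{2}{3}$ ($H = \frac{1}{3} \left(-2\right) = - \frac{2}{3} \approx -0.66667$)
$E{\left(j \right)} = \sqrt{2} \sqrt{j}$ ($E{\left(j \right)} = \sqrt{2 j} = \sqrt{2} \sqrt{j}$)
$E^{2}{\left(6 \left(2 + H\right) \right)} = \left(\sqrt{2} \sqrt{6 \left(2 - \frac{2}{3}\right)}\right)^{2} = \left(\sqrt{2} \sqrt{6 \cdot \frac{4}{3}}\right)^{2} = \left(\sqrt{2} \sqrt{8}\right)^{2} = \left(\sqrt{2} \cdot 2 \sqrt{2}\right)^{2} = 4^{2} = 16$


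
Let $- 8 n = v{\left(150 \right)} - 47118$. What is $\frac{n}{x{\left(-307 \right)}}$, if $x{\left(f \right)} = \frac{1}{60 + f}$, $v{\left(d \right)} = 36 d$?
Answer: $- \frac{5152173}{4} \approx -1.288 \cdot 10^{6}$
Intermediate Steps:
$n = \frac{20859}{4}$ ($n = - \frac{36 \cdot 150 - 47118}{8} = - \frac{5400 - 47118}{8} = \left(- \frac{1}{8}\right) \left(-41718\right) = \frac{20859}{4} \approx 5214.8$)
$\frac{n}{x{\left(-307 \right)}} = \frac{20859}{4 \frac{1}{60 - 307}} = \frac{20859}{4 \frac{1}{-247}} = \frac{20859}{4 \left(- \frac{1}{247}\right)} = \frac{20859}{4} \left(-247\right) = - \frac{5152173}{4}$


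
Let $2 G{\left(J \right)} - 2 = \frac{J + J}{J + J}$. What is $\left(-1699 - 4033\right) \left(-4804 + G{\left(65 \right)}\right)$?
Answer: $27527930$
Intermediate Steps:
$G{\left(J \right)} = \frac{3}{2}$ ($G{\left(J \right)} = 1 + \frac{\left(J + J\right) \frac{1}{J + J}}{2} = 1 + \frac{2 J \frac{1}{2 J}}{2} = 1 + \frac{1}{2} \cdot 1 = 1 + \frac{1}{2} = \frac{3}{2}$)
$\left(-1699 - 4033\right) \left(-4804 + G{\left(65 \right)}\right) = \left(-1699 - 4033\right) \left(-4804 + \frac{3}{2}\right) = \left(-5732\right) \left(- \frac{9605}{2}\right) = 27527930$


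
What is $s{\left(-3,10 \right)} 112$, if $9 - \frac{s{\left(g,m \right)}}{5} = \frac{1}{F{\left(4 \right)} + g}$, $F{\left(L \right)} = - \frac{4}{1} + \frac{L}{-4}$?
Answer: $5110$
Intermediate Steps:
$F{\left(L \right)} = -4 - \frac{L}{4}$ ($F{\left(L \right)} = \left(-4\right) 1 + L \left(- \frac{1}{4}\right) = -4 - \frac{L}{4}$)
$s{\left(g,m \right)} = 45 - \frac{5}{-5 + g}$ ($s{\left(g,m \right)} = 45 - \frac{5}{\left(-4 - 1\right) + g} = 45 - \frac{5}{-5 + g}$)
$s{\left(-3,10 \right)} 112 = \frac{5 \left(-46 + 9 \left(-3\right)\right)}{-5 - 3} \cdot 112 = \frac{5 \left(-46 - 27\right)}{-8} \cdot 112 = 5 \left(- \frac{1}{8}\right) \left(-73\right) 112 = \frac{365}{8} \cdot 112 = 5110$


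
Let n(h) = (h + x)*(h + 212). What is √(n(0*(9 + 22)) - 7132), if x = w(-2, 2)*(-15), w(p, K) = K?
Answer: 2*I*√3373 ≈ 116.16*I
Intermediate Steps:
x = -30 (x = 2*(-15) = -30)
n(h) = (-30 + h)*(212 + h) (n(h) = (h - 30)*(h + 212) = (-30 + h)*(212 + h))
√(n(0*(9 + 22)) - 7132) = √((-6360 + (0*(9 + 22))² + 182*(0*(9 + 22))) - 7132) = √((-6360 + (0*31)² + 182*(0*31)) - 7132) = √((-6360 + 0² + 182*0) - 7132) = √((-6360 + 0 + 0) - 7132) = √(-6360 - 7132) = √(-13492) = 2*I*√3373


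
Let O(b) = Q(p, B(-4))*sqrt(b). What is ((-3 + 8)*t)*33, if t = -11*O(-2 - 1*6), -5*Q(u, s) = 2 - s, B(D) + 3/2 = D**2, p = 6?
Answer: -9075*I*sqrt(2) ≈ -12834.0*I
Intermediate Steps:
B(D) = -3/2 + D**2
Q(u, s) = -2/5 + s/5 (Q(u, s) = -(2 - s)/5 = -2/5 + s/5)
O(b) = 5*sqrt(b)/2 (O(b) = (-2/5 + (-3/2 + (-4)**2)/5)*sqrt(b) = (-2/5 + (-3/2 + 16)/5)*sqrt(b) = (-2/5 + (1/5)*(29/2))*sqrt(b) = (-2/5 + 29/10)*sqrt(b) = 5*sqrt(b)/2)
t = -55*I*sqrt(2) (t = -55*sqrt(-2 - 1*6)/2 = -55*sqrt(-2 - 6)/2 = -55*sqrt(-8)/2 = -55*2*I*sqrt(2)/2 = -55*I*sqrt(2) ≈ -77.782*I)
((-3 + 8)*t)*33 = ((-3 + 8)*(-55*I*sqrt(2)))*33 = (5*(-55*I*sqrt(2)))*33 = -275*I*sqrt(2)*33 = -9075*I*sqrt(2)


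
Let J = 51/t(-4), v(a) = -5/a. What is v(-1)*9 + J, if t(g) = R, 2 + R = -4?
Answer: 73/2 ≈ 36.500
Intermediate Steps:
R = -6 (R = -2 - 4 = -6)
t(g) = -6
J = -17/2 (J = 51/(-6) = 51*(-1/6) = -17/2 ≈ -8.5000)
v(-1)*9 + J = -5/(-1)*9 - 17/2 = -5*(-1)*9 - 17/2 = 5*9 - 17/2 = 45 - 17/2 = 73/2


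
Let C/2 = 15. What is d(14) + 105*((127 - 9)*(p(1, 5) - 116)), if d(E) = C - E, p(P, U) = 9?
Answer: -1325714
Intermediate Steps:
C = 30 (C = 2*15 = 30)
d(E) = 30 - E
d(14) + 105*((127 - 9)*(p(1, 5) - 116)) = (30 - 1*14) + 105*((127 - 9)*(9 - 116)) = (30 - 14) + 105*(118*(-107)) = 16 + 105*(-12626) = 16 - 1325730 = -1325714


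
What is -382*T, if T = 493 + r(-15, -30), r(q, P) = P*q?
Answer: -360226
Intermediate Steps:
T = 943 (T = 493 - 30*(-15) = 493 + 450 = 943)
-382*T = -382*943 = -360226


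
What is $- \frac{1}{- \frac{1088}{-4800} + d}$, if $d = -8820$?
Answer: $\frac{75}{661483} \approx 0.00011338$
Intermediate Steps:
$- \frac{1}{- \frac{1088}{-4800} + d} = - \frac{1}{- \frac{1088}{-4800} - 8820} = - \frac{1}{\left(-1088\right) \left(- \frac{1}{4800}\right) - 8820} = - \frac{1}{\frac{17}{75} - 8820} = - \frac{1}{- \frac{661483}{75}} = \left(-1\right) \left(- \frac{75}{661483}\right) = \frac{75}{661483}$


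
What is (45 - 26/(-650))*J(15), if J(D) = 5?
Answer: 1126/5 ≈ 225.20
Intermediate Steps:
(45 - 26/(-650))*J(15) = (45 - 26/(-650))*5 = (45 - 26*(-1/650))*5 = (45 + 1/25)*5 = (1126/25)*5 = 1126/5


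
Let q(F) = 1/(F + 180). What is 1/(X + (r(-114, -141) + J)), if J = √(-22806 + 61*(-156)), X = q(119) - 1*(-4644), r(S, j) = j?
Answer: 201286501/907838596763 - 89401*I*√32322/1815677193526 ≈ 0.00022172 - 8.8522e-6*I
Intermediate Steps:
q(F) = 1/(180 + F)
X = 1388557/299 (X = 1/(180 + 119) - 1*(-4644) = 1/299 + 4644 = 1388557/299 ≈ 4644.0)
J = I*√32322 (J = √(-22806 - 9516) = √(-32322) = I*√32322 ≈ 179.78*I)
1/(X + (r(-114, -141) + J)) = 1/(1388557/299 + (-141 + I*√32322)) = 1/(1346398/299 + I*√32322)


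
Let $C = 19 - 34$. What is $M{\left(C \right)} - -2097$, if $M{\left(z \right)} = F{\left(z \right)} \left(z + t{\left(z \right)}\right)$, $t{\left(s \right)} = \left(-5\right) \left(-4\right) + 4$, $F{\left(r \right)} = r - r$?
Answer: $2097$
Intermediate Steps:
$C = -15$
$F{\left(r \right)} = 0$
$t{\left(s \right)} = 24$ ($t{\left(s \right)} = 20 + 4 = 24$)
$M{\left(z \right)} = 0$ ($M{\left(z \right)} = 0 \left(z + 24\right) = 0 \left(24 + z\right) = 0$)
$M{\left(C \right)} - -2097 = 0 - -2097 = 0 + 2097 = 2097$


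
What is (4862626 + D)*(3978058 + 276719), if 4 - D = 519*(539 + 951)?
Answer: 17399144681640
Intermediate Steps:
D = -773306 (D = 4 - 519*(539 + 951) = 4 - 519*1490 = 4 - 1*773310 = 4 - 773310 = -773306)
(4862626 + D)*(3978058 + 276719) = (4862626 - 773306)*(3978058 + 276719) = 4089320*4254777 = 17399144681640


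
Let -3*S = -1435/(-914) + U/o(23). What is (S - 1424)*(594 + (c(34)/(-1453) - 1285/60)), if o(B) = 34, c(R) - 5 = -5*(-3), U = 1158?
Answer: -668203146086651/812761704 ≈ -8.2214e+5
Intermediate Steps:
c(R) = 20 (c(R) = 5 - 5*(-3) = 5 + 15 = 20)
S = -553601/46614 (S = -(-1435/(-914) + 1158/34)/3 = -(-1435*(-1/914) + 1158*(1/34))/3 = -(1435/914 + 579/17)/3 = -⅓*553601/15538 = -553601/46614 ≈ -11.876)
(S - 1424)*(594 + (c(34)/(-1453) - 1285/60)) = (-553601/46614 - 1424)*(594 + (20/(-1453) - 1285/60)) = -66931937*(594 + (20*(-1/1453) - 1285*1/60))/46614 = -66931937*(594 + (-20/1453 - 257/12))/46614 = -66931937*(594 - 373661/17436)/46614 = -66931937/46614*9983323/17436 = -668203146086651/812761704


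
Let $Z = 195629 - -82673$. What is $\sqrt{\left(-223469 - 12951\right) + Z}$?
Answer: $\sqrt{41882} \approx 204.65$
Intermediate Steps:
$Z = 278302$ ($Z = 195629 + 82673 = 278302$)
$\sqrt{\left(-223469 - 12951\right) + Z} = \sqrt{\left(-223469 - 12951\right) + 278302} = \sqrt{-236420 + 278302} = \sqrt{41882}$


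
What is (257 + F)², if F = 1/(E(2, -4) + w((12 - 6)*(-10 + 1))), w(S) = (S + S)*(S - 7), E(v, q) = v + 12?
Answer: 2878841791225/43586404 ≈ 66049.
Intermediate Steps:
E(v, q) = 12 + v
w(S) = 2*S*(-7 + S) (w(S) = (2*S)*(-7 + S) = 2*S*(-7 + S))
F = 1/6602 (F = 1/((12 + 2) + 2*((12 - 6)*(-10 + 1))*(-7 + (12 - 6)*(-10 + 1))) = 1/(14 + 2*(6*(-9))*(-7 + 6*(-9))) = 1/(14 + 2*(-54)*(-7 - 54)) = 1/(14 + 2*(-54)*(-61)) = 1/(14 + 6588) = 1/6602 ≈ 0.00015147)
(257 + F)² = (257 + 1/6602)² = (1696715/6602)² = 2878841791225/43586404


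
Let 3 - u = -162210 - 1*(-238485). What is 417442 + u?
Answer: 341170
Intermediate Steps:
u = -76272 (u = 3 - (-162210 - 1*(-238485)) = 3 - (-162210 + 238485) = 3 - 1*76275 = 3 - 76275 = -76272)
417442 + u = 417442 - 76272 = 341170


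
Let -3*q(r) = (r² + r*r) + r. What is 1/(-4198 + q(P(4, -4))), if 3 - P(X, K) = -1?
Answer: -1/4210 ≈ -0.00023753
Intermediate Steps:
P(X, K) = 4 (P(X, K) = 3 - 1*(-1) = 3 + 1 = 4)
q(r) = -2*r²/3 - r/3 (q(r) = -((r² + r*r) + r)/3 = -((r² + r²) + r)/3 = -(2*r² + r)/3 = -(r + 2*r²)/3 = -2*r²/3 - r/3)
1/(-4198 + q(P(4, -4))) = 1/(-4198 - ⅓*4*(1 + 2*4)) = 1/(-4198 - ⅓*4*(1 + 8)) = 1/(-4198 - ⅓*4*9) = 1/(-4198 - 12) = 1/(-4210) = -1/4210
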